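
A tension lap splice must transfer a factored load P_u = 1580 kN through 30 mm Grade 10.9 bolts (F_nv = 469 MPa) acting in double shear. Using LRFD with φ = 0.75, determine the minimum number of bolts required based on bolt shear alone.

A_b = π·30²/4 = 706.9 mm².
Per-bolt design strength φR_n = 0.75 × 469 × 706.9 × 2 / 1000 = 497.3 kN.
n ≥ 1580 / 497.3 = 3.177 → use 4 bolts.

4 bolts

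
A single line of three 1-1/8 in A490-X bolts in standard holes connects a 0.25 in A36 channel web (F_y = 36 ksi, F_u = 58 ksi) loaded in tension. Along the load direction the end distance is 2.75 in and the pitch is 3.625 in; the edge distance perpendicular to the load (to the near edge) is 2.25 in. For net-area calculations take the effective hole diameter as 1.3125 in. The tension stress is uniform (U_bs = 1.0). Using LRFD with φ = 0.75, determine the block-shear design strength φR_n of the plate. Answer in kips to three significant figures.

57.8 kips

Shear plane L_v = 2.75 + 2·3.625 = 10 in; A_gv = 10 × 0.25 = 2.5 in².
A_nv = (10 − 2.5·1.3125) × 0.25 = 1.68 in².
A_nt = (2.25 − 0.5·1.3125) × 0.25 = 0.3984 in².
0.6 F_u A_nv = 58.45 kips; 0.6 F_y A_gv = 54 kips → shear yielding governs the shear term.
R_n = 54 + 1.0 × 58 × 0.3984 = 77.11 kips.
Design strength φR_n = 0.75 × 77.11 = 57.8 kips.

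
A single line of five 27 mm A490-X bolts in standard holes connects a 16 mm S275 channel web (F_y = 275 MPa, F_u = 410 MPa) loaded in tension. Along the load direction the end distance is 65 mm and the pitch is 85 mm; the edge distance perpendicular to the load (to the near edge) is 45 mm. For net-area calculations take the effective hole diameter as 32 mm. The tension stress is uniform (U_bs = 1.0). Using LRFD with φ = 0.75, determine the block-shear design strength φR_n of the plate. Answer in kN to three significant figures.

913 kN

Shear plane L_v = 65 + 4·85 = 405 mm; A_gv = 405 × 16 = 6480 mm².
A_nv = (405 − 4.5·32) × 16 = 4176 mm².
A_nt = (45 − 0.5·32) × 16 = 464 mm².
0.6 F_u A_nv = 1027 kN; 0.6 F_y A_gv = 1069 kN → shear rupture governs the shear term.
R_n = 1027 + 1.0 × 410 × 464 / 1000 = 1218 kN.
Design strength φR_n = 0.75 × 1218 = 913 kN.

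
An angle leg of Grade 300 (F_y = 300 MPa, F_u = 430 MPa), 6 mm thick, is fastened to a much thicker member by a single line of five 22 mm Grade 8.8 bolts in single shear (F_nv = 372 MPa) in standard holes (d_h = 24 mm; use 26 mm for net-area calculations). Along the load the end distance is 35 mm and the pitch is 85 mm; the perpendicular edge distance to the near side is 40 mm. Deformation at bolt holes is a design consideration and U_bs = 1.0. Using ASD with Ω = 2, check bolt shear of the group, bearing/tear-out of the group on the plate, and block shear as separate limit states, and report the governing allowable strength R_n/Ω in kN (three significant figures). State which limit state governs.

Bolt shear: A_b = π·22²/4 = 380.1 mm²; R_n = 372 × 380.1 × 5 × 1 / 1000 = 707 kN → 707 / 2 = 354 kN.
Bearing: edge l_c = 23, r_n = 71.21 kN; interior l_c = 61, r_n = 136.2 kN; R_n = 71.21 + 4·136.2 = 616.1 kN → 308 kN.
Block shear: A_gv = 2250, A_nv = 1548, A_nt = 162 mm²; R_n = min(0.6F_uA_nv, 0.6F_yA_gv) + U_bs·F_u·A_nt = 469 kN → 235 kN.
Block shear governs: 235 kN.

235 kN (block shear governs)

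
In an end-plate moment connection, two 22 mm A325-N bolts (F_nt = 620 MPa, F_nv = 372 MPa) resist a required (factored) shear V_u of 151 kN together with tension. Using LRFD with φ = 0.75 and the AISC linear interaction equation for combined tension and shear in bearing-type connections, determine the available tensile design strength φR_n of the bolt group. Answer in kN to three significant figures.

208 kN

A_b = π·22²/4 = 380.1 mm²; f_rv = 151 × 1000 / (2 × 380.1) = 198.6 MPa.
F'_nt = 1.3 F_nt − (F_nt / φF_nv) f_rv = 1.3·620 − (620/(0.75·372))·198.6 = 364.6 MPa, capped at F_nt → F'_nt = 364.6 MPa.
R_n = F'_nt · A_b · n = 364.6 × 380.1 × 2 / 1000 = 277.2 kN.
Design strength φR_n = 0.75 × 277.2 = 208 kN.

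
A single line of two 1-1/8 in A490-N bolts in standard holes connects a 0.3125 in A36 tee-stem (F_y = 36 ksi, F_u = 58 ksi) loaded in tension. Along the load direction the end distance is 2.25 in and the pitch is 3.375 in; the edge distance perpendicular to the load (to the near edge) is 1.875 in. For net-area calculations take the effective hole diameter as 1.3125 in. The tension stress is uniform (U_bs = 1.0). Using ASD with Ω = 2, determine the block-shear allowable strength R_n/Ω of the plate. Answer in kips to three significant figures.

30 kips

Shear plane L_v = 2.25 + 1·3.375 = 5.625 in; A_gv = 5.625 × 0.3125 = 1.758 in².
A_nv = (5.625 − 1.5·1.3125) × 0.3125 = 1.143 in².
A_nt = (1.875 − 0.5·1.3125) × 0.3125 = 0.3809 in².
0.6 F_u A_nv = 39.76 kips; 0.6 F_y A_gv = 37.97 kips → shear yielding governs the shear term.
R_n = 37.97 + 1.0 × 58 × 0.3809 = 60.06 kips.
Allowable strength R_n/Ω = 60.06 / 2 = 30 kips.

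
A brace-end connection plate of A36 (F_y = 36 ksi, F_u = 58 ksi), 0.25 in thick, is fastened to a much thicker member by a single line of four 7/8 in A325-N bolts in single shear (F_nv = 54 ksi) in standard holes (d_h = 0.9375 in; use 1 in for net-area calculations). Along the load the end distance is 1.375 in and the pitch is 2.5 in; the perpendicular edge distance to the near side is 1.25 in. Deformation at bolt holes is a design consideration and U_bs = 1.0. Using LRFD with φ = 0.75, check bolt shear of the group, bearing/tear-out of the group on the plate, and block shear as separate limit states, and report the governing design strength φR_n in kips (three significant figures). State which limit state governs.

Bolt shear: A_b = π·0.875²/4 = 0.6013 in²; R_n = 54 × 0.6013 × 4 × 1 = 129.9 kips → 0.75 × 129.9 = 97.4 kips.
Bearing: edge l_c = 0.9062, r_n = 15.77 kips; interior l_c = 1.562, r_n = 27.19 kips; R_n = 15.77 + 3·27.19 = 97.33 kips → 73 kips.
Block shear: A_gv = 2.219, A_nv = 1.344, A_nt = 0.1875 in²; R_n = min(0.6F_uA_nv, 0.6F_yA_gv) + U_bs·F_u·A_nt = 57.64 kips → 43.2 kips.
Block shear governs: 43.2 kips.

43.2 kips (block shear governs)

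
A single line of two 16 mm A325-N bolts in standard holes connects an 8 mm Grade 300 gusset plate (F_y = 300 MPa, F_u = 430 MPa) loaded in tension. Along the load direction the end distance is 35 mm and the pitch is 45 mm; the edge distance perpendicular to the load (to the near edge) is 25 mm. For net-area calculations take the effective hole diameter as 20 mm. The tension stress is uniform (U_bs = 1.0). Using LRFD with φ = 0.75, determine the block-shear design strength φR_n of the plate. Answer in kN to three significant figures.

Shear plane L_v = 35 + 1·45 = 80 mm; A_gv = 80 × 8 = 640 mm².
A_nv = (80 − 1.5·20) × 8 = 400 mm².
A_nt = (25 − 0.5·20) × 8 = 120 mm².
0.6 F_u A_nv = 103.2 kN; 0.6 F_y A_gv = 115.2 kN → shear rupture governs the shear term.
R_n = 103.2 + 1.0 × 430 × 120 / 1000 = 154.8 kN.
Design strength φR_n = 0.75 × 154.8 = 116 kN.

116 kN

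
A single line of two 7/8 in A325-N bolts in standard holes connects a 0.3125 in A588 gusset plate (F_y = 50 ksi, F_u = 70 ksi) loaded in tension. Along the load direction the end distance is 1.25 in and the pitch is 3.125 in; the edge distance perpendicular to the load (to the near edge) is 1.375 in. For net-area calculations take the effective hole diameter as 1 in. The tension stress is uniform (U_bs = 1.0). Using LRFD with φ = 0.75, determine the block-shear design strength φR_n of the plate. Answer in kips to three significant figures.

42.7 kips

Shear plane L_v = 1.25 + 1·3.125 = 4.375 in; A_gv = 4.375 × 0.3125 = 1.367 in².
A_nv = (4.375 − 1.5·1) × 0.3125 = 0.8984 in².
A_nt = (1.375 − 0.5·1) × 0.3125 = 0.2734 in².
0.6 F_u A_nv = 37.73 kips; 0.6 F_y A_gv = 41.02 kips → shear rupture governs the shear term.
R_n = 37.73 + 1.0 × 70 × 0.2734 = 56.88 kips.
Design strength φR_n = 0.75 × 56.88 = 42.7 kips.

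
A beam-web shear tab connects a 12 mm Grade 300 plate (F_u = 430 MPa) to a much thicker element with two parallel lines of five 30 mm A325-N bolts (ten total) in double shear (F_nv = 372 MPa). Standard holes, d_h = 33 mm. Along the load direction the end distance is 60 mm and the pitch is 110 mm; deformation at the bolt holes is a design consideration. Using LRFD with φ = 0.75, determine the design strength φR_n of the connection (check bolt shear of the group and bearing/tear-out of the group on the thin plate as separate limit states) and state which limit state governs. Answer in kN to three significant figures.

2630 kN (bearing governs)

Bolt shear: A_b = π·30²/4 = 706.9 mm²; R_n = 372 × 706.9 × 10 × 2 / 1000 = 5259 kN → 0.75 × 5259 = 3940 kN.
Bearing (1.2 l_c t F_u ≤ 2.4 d t F_u): upper limit = 2.4·30·12·430 / 1000 = 371.5 kN.
  Edge l_c = 60 − 33/2 = 43.5 → r_n = 269.4 kN; interior l_c = 110 − 33 = 77 → r_n = 371.5 kN.
  R_n,bearing = 2·269.4 + 8·371.5 = 3511 kN → 0.75 × 3511 = 2630 kN.
Bearing governs: 2630 kN.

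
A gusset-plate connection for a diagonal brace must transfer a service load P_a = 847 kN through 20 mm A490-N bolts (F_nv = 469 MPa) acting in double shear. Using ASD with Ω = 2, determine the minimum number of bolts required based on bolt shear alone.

A_b = π·20²/4 = 314.2 mm².
Per-bolt allowable strength R_n/Ω = 469 × 314.2 × 2 / 1000 / 2 = 147.3 kN.
n ≥ 847 / 147.3 = 5.749 → use 6 bolts.

6 bolts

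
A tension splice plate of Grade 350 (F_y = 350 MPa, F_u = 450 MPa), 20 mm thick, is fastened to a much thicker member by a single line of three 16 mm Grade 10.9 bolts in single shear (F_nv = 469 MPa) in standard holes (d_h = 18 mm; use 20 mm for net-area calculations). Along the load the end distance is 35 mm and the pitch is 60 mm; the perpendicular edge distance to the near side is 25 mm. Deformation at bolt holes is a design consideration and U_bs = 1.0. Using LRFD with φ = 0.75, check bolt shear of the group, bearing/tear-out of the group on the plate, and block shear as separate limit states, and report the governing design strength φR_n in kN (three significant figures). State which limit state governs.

Bolt shear: A_b = π·16²/4 = 201.1 mm²; R_n = 469 × 201.1 × 3 × 1 / 1000 = 282.9 kN → 0.75 × 282.9 = 212 kN.
Bearing: edge l_c = 26, r_n = 280.8 kN; interior l_c = 42, r_n = 345.6 kN; R_n = 280.8 + 2·345.6 = 972 kN → 729 kN.
Block shear: A_gv = 3100, A_nv = 2100, A_nt = 300 mm²; R_n = min(0.6F_uA_nv, 0.6F_yA_gv) + U_bs·F_u·A_nt = 702 kN → 526 kN.
Bolt shear governs: 212 kN.

212 kN (bolt shear governs)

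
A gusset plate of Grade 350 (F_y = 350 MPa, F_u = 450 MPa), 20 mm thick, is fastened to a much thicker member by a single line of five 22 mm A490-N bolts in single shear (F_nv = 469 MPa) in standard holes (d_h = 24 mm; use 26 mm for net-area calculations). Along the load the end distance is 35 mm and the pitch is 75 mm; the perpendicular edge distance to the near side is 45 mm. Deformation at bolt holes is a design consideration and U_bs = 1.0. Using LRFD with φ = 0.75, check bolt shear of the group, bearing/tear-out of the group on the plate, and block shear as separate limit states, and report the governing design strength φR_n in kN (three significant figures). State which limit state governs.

669 kN (bolt shear governs)

Bolt shear: A_b = π·22²/4 = 380.1 mm²; R_n = 469 × 380.1 × 5 × 1 / 1000 = 891.4 kN → 0.75 × 891.4 = 669 kN.
Bearing: edge l_c = 23, r_n = 248.4 kN; interior l_c = 51, r_n = 475.2 kN; R_n = 248.4 + 4·475.2 = 2149 kN → 1610 kN.
Block shear: A_gv = 6700, A_nv = 4360, A_nt = 640 mm²; R_n = min(0.6F_uA_nv, 0.6F_yA_gv) + U_bs·F_u·A_nt = 1465 kN → 1100 kN.
Bolt shear governs: 669 kN.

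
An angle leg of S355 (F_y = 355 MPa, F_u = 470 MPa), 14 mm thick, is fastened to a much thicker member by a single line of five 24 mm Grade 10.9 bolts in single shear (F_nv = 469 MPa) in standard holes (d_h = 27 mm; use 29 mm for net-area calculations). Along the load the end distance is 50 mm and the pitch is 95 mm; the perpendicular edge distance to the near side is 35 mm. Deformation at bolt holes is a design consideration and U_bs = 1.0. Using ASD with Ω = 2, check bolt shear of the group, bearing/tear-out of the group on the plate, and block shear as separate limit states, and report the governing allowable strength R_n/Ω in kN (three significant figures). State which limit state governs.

530 kN (bolt shear governs)

Bolt shear: A_b = π·24²/4 = 452.4 mm²; R_n = 469 × 452.4 × 5 × 1 / 1000 = 1061 kN → 1061 / 2 = 530 kN.
Bearing: edge l_c = 36.5, r_n = 288.2 kN; interior l_c = 68, r_n = 379 kN; R_n = 288.2 + 4·379 = 1804 kN → 902 kN.
Block shear: A_gv = 6020, A_nv = 4193, A_nt = 287 mm²; R_n = min(0.6F_uA_nv, 0.6F_yA_gv) + U_bs·F_u·A_nt = 1317 kN → 659 kN.
Bolt shear governs: 530 kN.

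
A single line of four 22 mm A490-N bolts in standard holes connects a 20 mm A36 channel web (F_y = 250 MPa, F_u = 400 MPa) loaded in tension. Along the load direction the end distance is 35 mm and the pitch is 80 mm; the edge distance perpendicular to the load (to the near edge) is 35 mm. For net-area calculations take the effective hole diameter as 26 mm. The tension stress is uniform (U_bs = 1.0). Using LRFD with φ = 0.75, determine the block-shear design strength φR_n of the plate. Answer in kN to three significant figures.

Shear plane L_v = 35 + 3·80 = 275 mm; A_gv = 275 × 20 = 5500 mm².
A_nv = (275 − 3.5·26) × 20 = 3680 mm².
A_nt = (35 − 0.5·26) × 20 = 440 mm².
0.6 F_u A_nv = 883.2 kN; 0.6 F_y A_gv = 825 kN → shear yielding governs the shear term.
R_n = 825 + 1.0 × 400 × 440 / 1000 = 1001 kN.
Design strength φR_n = 0.75 × 1001 = 751 kN.

751 kN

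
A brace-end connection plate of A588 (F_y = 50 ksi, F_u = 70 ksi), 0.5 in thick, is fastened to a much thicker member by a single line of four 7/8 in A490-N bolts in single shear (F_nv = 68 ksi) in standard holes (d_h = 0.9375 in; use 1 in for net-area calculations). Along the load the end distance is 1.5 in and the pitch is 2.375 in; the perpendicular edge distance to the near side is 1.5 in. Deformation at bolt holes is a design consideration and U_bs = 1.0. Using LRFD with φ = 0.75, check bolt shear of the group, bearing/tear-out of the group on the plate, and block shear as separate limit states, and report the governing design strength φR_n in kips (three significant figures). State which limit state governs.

Bolt shear: A_b = π·0.875²/4 = 0.6013 in²; R_n = 68 × 0.6013 × 4 × 1 = 163.6 kips → 0.75 × 163.6 = 123 kips.
Bearing: edge l_c = 1.031, r_n = 43.31 kips; interior l_c = 1.438, r_n = 60.37 kips; R_n = 43.31 + 3·60.37 = 224.4 kips → 168 kips.
Block shear: A_gv = 4.312, A_nv = 2.562, A_nt = 0.5 in²; R_n = min(0.6F_uA_nv, 0.6F_yA_gv) + U_bs·F_u·A_nt = 142.6 kips → 107 kips.
Block shear governs: 107 kips.

107 kips (block shear governs)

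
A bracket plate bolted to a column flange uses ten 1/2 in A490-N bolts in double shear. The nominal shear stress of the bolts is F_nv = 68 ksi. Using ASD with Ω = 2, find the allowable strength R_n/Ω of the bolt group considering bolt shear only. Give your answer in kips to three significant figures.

A_b = π × 0.5² / 4 = 0.1963 in².
R_n = F_nv · A_b · n · n_s = 68 × 0.1963 × 10 × 2 = 267 kips.
Allowable strength R_n/Ω = 267 / 2 = 134 kips.

134 kips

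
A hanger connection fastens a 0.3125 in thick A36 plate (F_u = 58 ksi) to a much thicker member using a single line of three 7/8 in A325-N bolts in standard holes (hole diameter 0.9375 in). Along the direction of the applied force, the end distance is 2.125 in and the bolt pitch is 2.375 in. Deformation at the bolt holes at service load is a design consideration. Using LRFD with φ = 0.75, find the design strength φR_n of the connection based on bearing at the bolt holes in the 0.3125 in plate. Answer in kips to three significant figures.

73.9 kips

Per bolt r_n = 1.2 l_c t F_u ≤ 2.4 d t F_u; upper limit = 2.4 × 0.875 × 0.3125 × 58 = 38.06 kips.
Edge bolt: l_c = 2.125 − 0.9375/2 = 1.656 in → 1.2 × 1.656 × 0.3125 × 58 = 36.02 → r_n = 36.02 kips.
Interior bolts: l_c = 2.375 − 0.9375 = 1.438 in → 1.2 × 1.438 × 0.3125 × 58 = 31.27 → r_n = 31.27 kips.
R_n = 1 × 36.02 + 2 × 31.27 = 98.55 kips.
Design strength φR_n = 0.75 × 98.55 = 73.9 kips.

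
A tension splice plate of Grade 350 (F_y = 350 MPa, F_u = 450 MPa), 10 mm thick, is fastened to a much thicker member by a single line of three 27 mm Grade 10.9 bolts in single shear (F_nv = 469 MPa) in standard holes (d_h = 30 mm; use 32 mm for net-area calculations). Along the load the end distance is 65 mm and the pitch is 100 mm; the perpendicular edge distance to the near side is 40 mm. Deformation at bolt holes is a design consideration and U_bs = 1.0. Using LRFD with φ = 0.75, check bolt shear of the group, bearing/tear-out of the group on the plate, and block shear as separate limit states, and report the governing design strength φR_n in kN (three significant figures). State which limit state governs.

456 kN (block shear governs)

Bolt shear: A_b = π·27²/4 = 572.6 mm²; R_n = 469 × 572.6 × 3 × 1 / 1000 = 805.6 kN → 0.75 × 805.6 = 604 kN.
Bearing: edge l_c = 50, r_n = 270 kN; interior l_c = 70, r_n = 291.6 kN; R_n = 270 + 2·291.6 = 853.2 kN → 640 kN.
Block shear: A_gv = 2650, A_nv = 1850, A_nt = 240 mm²; R_n = min(0.6F_uA_nv, 0.6F_yA_gv) + U_bs·F_u·A_nt = 607.5 kN → 456 kN.
Block shear governs: 456 kN.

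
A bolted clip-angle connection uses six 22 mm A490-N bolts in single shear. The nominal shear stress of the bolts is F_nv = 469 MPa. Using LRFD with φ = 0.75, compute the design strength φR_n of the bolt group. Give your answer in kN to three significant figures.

802 kN

A_b = π × 22² / 4 = 380.1 mm².
R_n = F_nv · A_b · n · n_s = 469 × 380.1 × 6 × 1 / 1000 = 1070 kN.
Design strength φR_n = 0.75 × 1070 = 802 kN.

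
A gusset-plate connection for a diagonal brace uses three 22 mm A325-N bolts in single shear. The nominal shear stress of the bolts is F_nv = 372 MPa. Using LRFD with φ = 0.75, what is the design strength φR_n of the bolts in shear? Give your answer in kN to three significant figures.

A_b = π × 22² / 4 = 380.1 mm².
R_n = F_nv · A_b · n · n_s = 372 × 380.1 × 3 × 1 / 1000 = 424.2 kN.
Design strength φR_n = 0.75 × 424.2 = 318 kN.

318 kN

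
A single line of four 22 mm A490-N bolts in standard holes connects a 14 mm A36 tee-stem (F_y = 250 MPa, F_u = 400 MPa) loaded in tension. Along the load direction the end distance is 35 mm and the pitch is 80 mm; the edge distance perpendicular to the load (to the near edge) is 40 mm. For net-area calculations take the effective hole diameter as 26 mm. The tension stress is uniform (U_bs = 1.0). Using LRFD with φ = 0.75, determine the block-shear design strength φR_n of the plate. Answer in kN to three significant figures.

Shear plane L_v = 35 + 3·80 = 275 mm; A_gv = 275 × 14 = 3850 mm².
A_nv = (275 − 3.5·26) × 14 = 2576 mm².
A_nt = (40 − 0.5·26) × 14 = 378 mm².
0.6 F_u A_nv = 618.2 kN; 0.6 F_y A_gv = 577.5 kN → shear yielding governs the shear term.
R_n = 577.5 + 1.0 × 400 × 378 / 1000 = 728.7 kN.
Design strength φR_n = 0.75 × 728.7 = 547 kN.

547 kN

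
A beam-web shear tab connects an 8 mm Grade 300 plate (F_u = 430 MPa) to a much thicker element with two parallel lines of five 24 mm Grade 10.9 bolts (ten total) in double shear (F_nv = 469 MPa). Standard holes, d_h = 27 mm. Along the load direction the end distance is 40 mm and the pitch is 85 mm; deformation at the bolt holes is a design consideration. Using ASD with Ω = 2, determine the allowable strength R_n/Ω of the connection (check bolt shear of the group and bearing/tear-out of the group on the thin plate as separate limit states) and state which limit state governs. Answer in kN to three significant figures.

902 kN (bearing governs)

Bolt shear: A_b = π·24²/4 = 452.4 mm²; R_n = 469 × 452.4 × 10 × 2 / 1000 = 4243 kN → 4243 / 2 = 2120 kN.
Bearing (1.2 l_c t F_u ≤ 2.4 d t F_u): upper limit = 2.4·24·8·430 / 1000 = 198.1 kN.
  Edge l_c = 40 − 27/2 = 26.5 → r_n = 109.4 kN; interior l_c = 85 − 27 = 58 → r_n = 198.1 kN.
  R_n,bearing = 2·109.4 + 8·198.1 = 1804 kN → 1804 / 2 = 902 kN.
Bearing governs: 902 kN.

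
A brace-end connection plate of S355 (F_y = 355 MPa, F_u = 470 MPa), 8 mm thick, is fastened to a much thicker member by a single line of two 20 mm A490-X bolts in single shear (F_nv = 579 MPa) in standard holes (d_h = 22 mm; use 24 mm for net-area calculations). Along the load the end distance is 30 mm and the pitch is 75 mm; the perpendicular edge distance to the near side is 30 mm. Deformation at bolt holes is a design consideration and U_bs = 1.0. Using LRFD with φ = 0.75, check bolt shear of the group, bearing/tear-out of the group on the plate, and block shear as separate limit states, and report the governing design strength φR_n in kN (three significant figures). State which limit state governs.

168 kN (block shear governs)

Bolt shear: A_b = π·20²/4 = 314.2 mm²; R_n = 579 × 314.2 × 2 × 1 / 1000 = 363.8 kN → 0.75 × 363.8 = 273 kN.
Bearing: edge l_c = 19, r_n = 85.73 kN; interior l_c = 53, r_n = 180.5 kN; R_n = 85.73 + 1·180.5 = 266.2 kN → 200 kN.
Block shear: A_gv = 840, A_nv = 552, A_nt = 144 mm²; R_n = min(0.6F_uA_nv, 0.6F_yA_gv) + U_bs·F_u·A_nt = 223.3 kN → 168 kN.
Block shear governs: 168 kN.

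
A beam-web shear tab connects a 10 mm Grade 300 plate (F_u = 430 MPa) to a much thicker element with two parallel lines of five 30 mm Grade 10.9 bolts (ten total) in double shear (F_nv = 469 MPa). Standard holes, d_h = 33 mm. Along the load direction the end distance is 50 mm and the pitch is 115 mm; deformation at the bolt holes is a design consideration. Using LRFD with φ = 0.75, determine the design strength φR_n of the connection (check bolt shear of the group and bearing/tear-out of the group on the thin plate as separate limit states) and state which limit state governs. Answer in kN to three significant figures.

2120 kN (bearing governs)

Bolt shear: A_b = π·30²/4 = 706.9 mm²; R_n = 469 × 706.9 × 10 × 2 / 1000 = 6630 kN → 0.75 × 6630 = 4970 kN.
Bearing (1.2 l_c t F_u ≤ 2.4 d t F_u): upper limit = 2.4·30·10·430 / 1000 = 309.6 kN.
  Edge l_c = 50 − 33/2 = 33.5 → r_n = 172.9 kN; interior l_c = 115 − 33 = 82 → r_n = 309.6 kN.
  R_n,bearing = 2·172.9 + 8·309.6 = 2823 kN → 0.75 × 2823 = 2120 kN.
Bearing governs: 2120 kN.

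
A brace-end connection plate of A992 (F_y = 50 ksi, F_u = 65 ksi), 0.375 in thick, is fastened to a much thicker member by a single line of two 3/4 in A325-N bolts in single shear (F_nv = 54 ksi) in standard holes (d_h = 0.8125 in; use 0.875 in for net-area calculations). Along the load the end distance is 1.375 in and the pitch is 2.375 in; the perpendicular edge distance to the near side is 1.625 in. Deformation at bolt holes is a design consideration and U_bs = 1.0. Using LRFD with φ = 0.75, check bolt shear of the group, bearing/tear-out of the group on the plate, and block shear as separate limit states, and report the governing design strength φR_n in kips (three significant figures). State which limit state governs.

Bolt shear: A_b = π·0.75²/4 = 0.4418 in²; R_n = 54 × 0.4418 × 2 × 1 = 47.71 kips → 0.75 × 47.71 = 35.8 kips.
Bearing: edge l_c = 0.9688, r_n = 28.34 kips; interior l_c = 1.562, r_n = 43.87 kips; R_n = 28.34 + 1·43.87 = 72.21 kips → 54.2 kips.
Block shear: A_gv = 1.406, A_nv = 0.9141, A_nt = 0.4453 in²; R_n = min(0.6F_uA_nv, 0.6F_yA_gv) + U_bs·F_u·A_nt = 64.59 kips → 48.4 kips.
Bolt shear governs: 35.8 kips.

35.8 kips (bolt shear governs)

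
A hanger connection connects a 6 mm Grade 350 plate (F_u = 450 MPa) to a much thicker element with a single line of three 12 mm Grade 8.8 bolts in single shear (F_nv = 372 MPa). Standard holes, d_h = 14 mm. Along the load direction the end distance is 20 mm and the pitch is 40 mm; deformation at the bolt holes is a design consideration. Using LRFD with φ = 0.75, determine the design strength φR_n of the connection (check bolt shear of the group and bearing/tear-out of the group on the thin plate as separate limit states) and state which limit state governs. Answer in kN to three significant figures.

94.7 kN (bolt shear governs)

Bolt shear: A_b = π·12²/4 = 113.1 mm²; R_n = 372 × 113.1 × 3 × 1 / 1000 = 126.2 kN → 0.75 × 126.2 = 94.7 kN.
Bearing (1.2 l_c t F_u ≤ 2.4 d t F_u): upper limit = 2.4·12·6·450 / 1000 = 77.76 kN.
  Edge l_c = 20 − 14/2 = 13 → r_n = 42.12 kN; interior l_c = 40 − 14 = 26 → r_n = 77.76 kN.
  R_n,bearing = 1·42.12 + 2·77.76 = 197.6 kN → 0.75 × 197.6 = 148 kN.
Bolt shear governs: 94.7 kN.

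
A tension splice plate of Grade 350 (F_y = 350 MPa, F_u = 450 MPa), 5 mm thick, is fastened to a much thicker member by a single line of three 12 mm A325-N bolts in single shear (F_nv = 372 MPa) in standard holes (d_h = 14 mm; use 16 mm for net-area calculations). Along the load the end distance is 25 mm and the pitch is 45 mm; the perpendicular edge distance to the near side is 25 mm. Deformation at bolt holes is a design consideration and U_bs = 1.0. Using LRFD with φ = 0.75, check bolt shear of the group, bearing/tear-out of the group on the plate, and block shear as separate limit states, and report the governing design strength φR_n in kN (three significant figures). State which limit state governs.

Bolt shear: A_b = π·12²/4 = 113.1 mm²; R_n = 372 × 113.1 × 3 × 1 / 1000 = 126.2 kN → 0.75 × 126.2 = 94.7 kN.
Bearing: edge l_c = 18, r_n = 48.6 kN; interior l_c = 31, r_n = 64.8 kN; R_n = 48.6 + 2·64.8 = 178.2 kN → 134 kN.
Block shear: A_gv = 575, A_nv = 375, A_nt = 85 mm²; R_n = min(0.6F_uA_nv, 0.6F_yA_gv) + U_bs·F_u·A_nt = 139.5 kN → 105 kN.
Bolt shear governs: 94.7 kN.

94.7 kN (bolt shear governs)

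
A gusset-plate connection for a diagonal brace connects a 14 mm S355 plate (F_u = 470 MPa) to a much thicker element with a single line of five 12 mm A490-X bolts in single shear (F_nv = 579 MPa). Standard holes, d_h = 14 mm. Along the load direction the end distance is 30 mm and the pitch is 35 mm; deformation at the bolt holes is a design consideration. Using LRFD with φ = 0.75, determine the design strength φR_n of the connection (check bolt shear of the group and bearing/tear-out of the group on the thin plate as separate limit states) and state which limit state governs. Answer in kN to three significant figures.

Bolt shear: A_b = π·12²/4 = 113.1 mm²; R_n = 579 × 113.1 × 5 × 1 / 1000 = 327.4 kN → 0.75 × 327.4 = 246 kN.
Bearing (1.2 l_c t F_u ≤ 2.4 d t F_u): upper limit = 2.4·12·14·470 / 1000 = 189.5 kN.
  Edge l_c = 30 − 14/2 = 23 → r_n = 181.6 kN; interior l_c = 35 − 14 = 21 → r_n = 165.8 kN.
  R_n,bearing = 1·181.6 + 4·165.8 = 844.9 kN → 0.75 × 844.9 = 634 kN.
Bolt shear governs: 246 kN.

246 kN (bolt shear governs)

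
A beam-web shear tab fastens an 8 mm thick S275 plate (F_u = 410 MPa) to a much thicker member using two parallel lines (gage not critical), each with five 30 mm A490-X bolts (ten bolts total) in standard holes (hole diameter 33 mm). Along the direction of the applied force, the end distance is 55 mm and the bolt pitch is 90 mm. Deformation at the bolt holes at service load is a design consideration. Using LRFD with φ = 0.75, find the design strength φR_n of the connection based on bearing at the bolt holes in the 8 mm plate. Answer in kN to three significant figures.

1570 kN

Per bolt r_n = 1.2 l_c t F_u ≤ 2.4 d t F_u; upper limit = 2.4 × 30 × 8 × 410 / 1000 = 236.2 kN.
Edge bolt: l_c = 55 − 33/2 = 38.5 mm → 1.2 × 38.5 × 8 × 410 / 1000 = 151.5 → r_n = 151.5 kN.
Interior bolts: l_c = 90 − 33 = 57 mm → 1.2 × 57 × 8 × 410 / 1000 = 224.4 → r_n = 224.4 kN.
R_n = 2 × 151.5 + 8 × 224.4 = 2098 kN.
Design strength φR_n = 0.75 × 2098 = 1570 kN.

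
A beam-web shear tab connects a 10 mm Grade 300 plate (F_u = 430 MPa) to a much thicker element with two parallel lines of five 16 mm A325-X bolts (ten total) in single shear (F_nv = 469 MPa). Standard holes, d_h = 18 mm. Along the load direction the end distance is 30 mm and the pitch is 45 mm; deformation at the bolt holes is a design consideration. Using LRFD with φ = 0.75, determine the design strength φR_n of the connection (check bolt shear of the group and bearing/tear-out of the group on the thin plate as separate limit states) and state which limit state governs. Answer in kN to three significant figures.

707 kN (bolt shear governs)

Bolt shear: A_b = π·16²/4 = 201.1 mm²; R_n = 469 × 201.1 × 10 × 1 / 1000 = 943 kN → 0.75 × 943 = 707 kN.
Bearing (1.2 l_c t F_u ≤ 2.4 d t F_u): upper limit = 2.4·16·10·430 / 1000 = 165.1 kN.
  Edge l_c = 30 − 18/2 = 21 → r_n = 108.4 kN; interior l_c = 45 − 18 = 27 → r_n = 139.3 kN.
  R_n,bearing = 2·108.4 + 8·139.3 = 1331 kN → 0.75 × 1331 = 998 kN.
Bolt shear governs: 707 kN.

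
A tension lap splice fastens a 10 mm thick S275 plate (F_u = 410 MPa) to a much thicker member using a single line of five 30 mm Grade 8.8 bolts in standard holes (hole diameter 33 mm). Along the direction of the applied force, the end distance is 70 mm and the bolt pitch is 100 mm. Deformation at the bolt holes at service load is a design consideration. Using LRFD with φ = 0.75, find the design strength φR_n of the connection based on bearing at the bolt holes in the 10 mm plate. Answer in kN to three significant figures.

Per bolt r_n = 1.2 l_c t F_u ≤ 2.4 d t F_u; upper limit = 2.4 × 30 × 10 × 410 / 1000 = 295.2 kN.
Edge bolt: l_c = 70 − 33/2 = 53.5 mm → 1.2 × 53.5 × 10 × 410 / 1000 = 263.2 → r_n = 263.2 kN.
Interior bolts: l_c = 100 − 33 = 67 mm → 1.2 × 67 × 10 × 410 / 1000 = 329.6 → r_n = 295.2 kN.
R_n = 1 × 263.2 + 4 × 295.2 = 1444 kN.
Design strength φR_n = 0.75 × 1444 = 1080 kN.

1080 kN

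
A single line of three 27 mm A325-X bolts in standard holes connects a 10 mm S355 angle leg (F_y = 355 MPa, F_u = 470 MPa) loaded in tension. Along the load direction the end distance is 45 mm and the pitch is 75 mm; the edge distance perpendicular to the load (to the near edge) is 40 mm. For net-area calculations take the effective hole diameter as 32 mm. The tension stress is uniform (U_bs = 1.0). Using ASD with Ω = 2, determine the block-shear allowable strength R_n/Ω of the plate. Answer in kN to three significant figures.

219 kN

Shear plane L_v = 45 + 2·75 = 195 mm; A_gv = 195 × 10 = 1950 mm².
A_nv = (195 − 2.5·32) × 10 = 1150 mm².
A_nt = (40 − 0.5·32) × 10 = 240 mm².
0.6 F_u A_nv = 324.3 kN; 0.6 F_y A_gv = 415.4 kN → shear rupture governs the shear term.
R_n = 324.3 + 1.0 × 470 × 240 / 1000 = 437.1 kN.
Allowable strength R_n/Ω = 437.1 / 2 = 219 kN.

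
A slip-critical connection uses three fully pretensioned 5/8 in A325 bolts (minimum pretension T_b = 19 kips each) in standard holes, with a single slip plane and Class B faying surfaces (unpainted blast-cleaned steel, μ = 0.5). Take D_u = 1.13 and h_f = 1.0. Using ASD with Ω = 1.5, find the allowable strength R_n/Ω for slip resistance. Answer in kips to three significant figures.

21.5 kips

R_n = μ · D_u · h_f · T_b · n_s · n_b = 0.5 × 1.13 × 1.0 × 19 × 1 × 3 = 32.2 kips.
Allowable strength R_n/Ω = 32.2 / 1.5 = 21.5 kips.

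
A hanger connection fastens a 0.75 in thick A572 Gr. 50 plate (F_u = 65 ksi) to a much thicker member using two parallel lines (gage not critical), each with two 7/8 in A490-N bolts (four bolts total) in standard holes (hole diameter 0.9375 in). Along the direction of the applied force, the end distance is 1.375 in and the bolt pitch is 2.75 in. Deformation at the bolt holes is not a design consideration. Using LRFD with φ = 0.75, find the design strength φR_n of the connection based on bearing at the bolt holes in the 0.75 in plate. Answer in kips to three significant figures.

Per bolt r_n = 1.5 l_c t F_u ≤ 3.0 d t F_u; upper limit = 3.0 × 0.875 × 0.75 × 65 = 128 kips.
Edge bolt: l_c = 1.375 − 0.9375/2 = 0.9062 in → 1.5 × 0.9062 × 0.75 × 65 = 66.27 → r_n = 66.27 kips.
Interior bolts: l_c = 2.75 − 0.9375 = 1.812 in → 1.5 × 1.812 × 0.75 × 65 = 132.5 → r_n = 128 kips.
R_n = 2 × 66.27 + 2 × 128 = 388.5 kips.
Design strength φR_n = 0.75 × 388.5 = 291 kips.

291 kips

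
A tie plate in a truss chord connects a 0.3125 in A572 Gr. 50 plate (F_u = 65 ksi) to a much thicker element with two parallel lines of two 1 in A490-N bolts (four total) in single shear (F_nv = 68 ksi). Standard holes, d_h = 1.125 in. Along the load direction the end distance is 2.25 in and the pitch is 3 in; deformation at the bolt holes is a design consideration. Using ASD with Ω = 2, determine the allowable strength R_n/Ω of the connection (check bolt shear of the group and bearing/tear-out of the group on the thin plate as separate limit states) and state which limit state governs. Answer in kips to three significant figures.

Bolt shear: A_b = π·1²/4 = 0.7854 in²; R_n = 68 × 0.7854 × 4 × 1 = 213.6 kips → 213.6 / 2 = 107 kips.
Bearing (1.2 l_c t F_u ≤ 2.4 d t F_u): upper limit = 2.4·1·0.3125·65 = 48.75 kips.
  Edge l_c = 2.25 − 1.125/2 = 1.688 → r_n = 41.13 kips; interior l_c = 3 − 1.125 = 1.875 → r_n = 45.7 kips.
  R_n,bearing = 2·41.13 + 2·45.7 = 173.7 kips → 173.7 / 2 = 86.8 kips.
Bearing governs: 86.8 kips.

86.8 kips (bearing governs)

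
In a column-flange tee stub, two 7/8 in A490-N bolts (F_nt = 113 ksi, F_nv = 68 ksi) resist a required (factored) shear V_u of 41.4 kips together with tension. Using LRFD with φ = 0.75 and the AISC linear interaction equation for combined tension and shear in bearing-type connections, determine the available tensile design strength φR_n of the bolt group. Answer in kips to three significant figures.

63.7 kips

A_b = π·0.875²/4 = 0.6013 in²; f_rv = 41.4 / (2 × 0.6013) = 34.42 ksi.
F'_nt = 1.3 F_nt − (F_nt / φF_nv) f_rv = 1.3·113 − (113/(0.75·68))·34.42 = 70.63 ksi, capped at F_nt → F'_nt = 70.63 ksi.
R_n = F'_nt · A_b · n = 70.63 × 0.6013 × 2 = 84.94 kips.
Design strength φR_n = 0.75 × 84.94 = 63.7 kips.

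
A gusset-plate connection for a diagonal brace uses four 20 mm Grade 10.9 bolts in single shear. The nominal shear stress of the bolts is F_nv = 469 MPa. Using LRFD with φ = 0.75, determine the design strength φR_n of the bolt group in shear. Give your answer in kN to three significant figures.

A_b = π × 20² / 4 = 314.2 mm².
R_n = F_nv · A_b · n · n_s = 469 × 314.2 × 4 × 1 / 1000 = 589.4 kN.
Design strength φR_n = 0.75 × 589.4 = 442 kN.

442 kN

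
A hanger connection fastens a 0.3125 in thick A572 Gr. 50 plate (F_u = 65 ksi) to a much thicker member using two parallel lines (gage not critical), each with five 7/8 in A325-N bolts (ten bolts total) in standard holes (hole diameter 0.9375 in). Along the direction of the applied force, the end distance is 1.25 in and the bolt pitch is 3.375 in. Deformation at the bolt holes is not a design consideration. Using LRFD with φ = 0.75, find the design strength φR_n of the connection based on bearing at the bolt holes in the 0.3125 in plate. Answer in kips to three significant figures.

Per bolt r_n = 1.5 l_c t F_u ≤ 3.0 d t F_u; upper limit = 3.0 × 0.875 × 0.3125 × 65 = 53.32 kips.
Edge bolt: l_c = 1.25 − 0.9375/2 = 0.7812 in → 1.5 × 0.7812 × 0.3125 × 65 = 23.8 → r_n = 23.8 kips.
Interior bolts: l_c = 3.375 − 0.9375 = 2.438 in → 1.5 × 2.438 × 0.3125 × 65 = 74.27 → r_n = 53.32 kips.
R_n = 2 × 23.8 + 8 × 53.32 = 474.2 kips.
Design strength φR_n = 0.75 × 474.2 = 356 kips.

356 kips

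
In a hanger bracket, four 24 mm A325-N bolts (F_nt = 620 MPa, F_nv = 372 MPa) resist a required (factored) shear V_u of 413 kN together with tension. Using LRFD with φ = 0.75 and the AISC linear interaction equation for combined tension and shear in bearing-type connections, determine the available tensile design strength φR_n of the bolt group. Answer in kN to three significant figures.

A_b = π·24²/4 = 452.4 mm²; f_rv = 413 × 1000 / (4 × 452.4) = 228.2 MPa.
F'_nt = 1.3 F_nt − (F_nt / φF_nv) f_rv = 1.3·620 − (620/(0.75·372))·228.2 = 298.8 MPa, capped at F_nt → F'_nt = 298.8 MPa.
R_n = F'_nt · A_b · n = 298.8 × 452.4 × 4 / 1000 = 540.7 kN.
Design strength φR_n = 0.75 × 540.7 = 406 kN.

406 kN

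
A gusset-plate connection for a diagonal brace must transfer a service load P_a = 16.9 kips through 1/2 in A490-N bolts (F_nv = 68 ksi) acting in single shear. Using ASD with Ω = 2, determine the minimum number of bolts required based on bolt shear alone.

3 bolts

A_b = π·0.5²/4 = 0.1963 in².
Per-bolt allowable strength R_n/Ω = 68 × 0.1963 × 1 / 2 = 6.676 kips.
n ≥ 16.9 / 6.676 = 2.531 → use 3 bolts.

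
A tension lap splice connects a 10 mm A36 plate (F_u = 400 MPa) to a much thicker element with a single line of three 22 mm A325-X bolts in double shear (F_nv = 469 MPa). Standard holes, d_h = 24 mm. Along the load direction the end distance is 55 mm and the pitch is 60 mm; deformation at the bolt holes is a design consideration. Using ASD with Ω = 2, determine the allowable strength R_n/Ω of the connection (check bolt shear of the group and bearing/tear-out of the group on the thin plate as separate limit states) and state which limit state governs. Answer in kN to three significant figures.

Bolt shear: A_b = π·22²/4 = 380.1 mm²; R_n = 469 × 380.1 × 3 × 2 / 1000 = 1070 kN → 1070 / 2 = 535 kN.
Bearing (1.2 l_c t F_u ≤ 2.4 d t F_u): upper limit = 2.4·22·10·400 / 1000 = 211.2 kN.
  Edge l_c = 55 − 24/2 = 43 → r_n = 206.4 kN; interior l_c = 60 − 24 = 36 → r_n = 172.8 kN.
  R_n,bearing = 1·206.4 + 2·172.8 = 552 kN → 552 / 2 = 276 kN.
Bearing governs: 276 kN.

276 kN (bearing governs)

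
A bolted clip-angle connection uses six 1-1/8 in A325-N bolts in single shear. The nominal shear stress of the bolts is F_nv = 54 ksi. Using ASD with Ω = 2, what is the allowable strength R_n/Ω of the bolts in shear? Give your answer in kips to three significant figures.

A_b = π × 1.125² / 4 = 0.994 in².
R_n = F_nv · A_b · n · n_s = 54 × 0.994 × 6 × 1 = 322.1 kips.
Allowable strength R_n/Ω = 322.1 / 2 = 161 kips.

161 kips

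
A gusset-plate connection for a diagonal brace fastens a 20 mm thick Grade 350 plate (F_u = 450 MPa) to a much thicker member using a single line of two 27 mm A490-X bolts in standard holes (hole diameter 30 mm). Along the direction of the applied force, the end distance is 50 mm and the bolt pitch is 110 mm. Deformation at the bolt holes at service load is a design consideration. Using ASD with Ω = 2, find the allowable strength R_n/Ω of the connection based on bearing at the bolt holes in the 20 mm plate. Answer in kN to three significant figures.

Per bolt r_n = 1.2 l_c t F_u ≤ 2.4 d t F_u; upper limit = 2.4 × 27 × 20 × 450 / 1000 = 583.2 kN.
Edge bolt: l_c = 50 − 30/2 = 35 mm → 1.2 × 35 × 20 × 450 / 1000 = 378 → r_n = 378 kN.
Interior bolts: l_c = 110 − 30 = 80 mm → 1.2 × 80 × 20 × 450 / 1000 = 864 → r_n = 583.2 kN.
R_n = 1 × 378 + 1 × 583.2 = 961.2 kN.
Allowable strength R_n/Ω = 961.2 / 2 = 481 kN.

481 kN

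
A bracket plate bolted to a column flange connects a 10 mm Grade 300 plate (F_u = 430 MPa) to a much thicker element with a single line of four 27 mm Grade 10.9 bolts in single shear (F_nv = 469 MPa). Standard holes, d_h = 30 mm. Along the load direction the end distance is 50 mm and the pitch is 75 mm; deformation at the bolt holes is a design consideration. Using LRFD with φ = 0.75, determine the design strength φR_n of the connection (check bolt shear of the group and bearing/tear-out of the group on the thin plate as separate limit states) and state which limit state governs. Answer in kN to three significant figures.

Bolt shear: A_b = π·27²/4 = 572.6 mm²; R_n = 469 × 572.6 × 4 × 1 / 1000 = 1074 kN → 0.75 × 1074 = 806 kN.
Bearing (1.2 l_c t F_u ≤ 2.4 d t F_u): upper limit = 2.4·27·10·430 / 1000 = 278.6 kN.
  Edge l_c = 50 − 30/2 = 35 → r_n = 180.6 kN; interior l_c = 75 − 30 = 45 → r_n = 232.2 kN.
  R_n,bearing = 1·180.6 + 3·232.2 = 877.2 kN → 0.75 × 877.2 = 658 kN.
Bearing governs: 658 kN.

658 kN (bearing governs)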